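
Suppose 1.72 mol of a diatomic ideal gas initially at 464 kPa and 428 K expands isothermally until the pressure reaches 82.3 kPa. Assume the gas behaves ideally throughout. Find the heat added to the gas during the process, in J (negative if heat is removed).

10600 J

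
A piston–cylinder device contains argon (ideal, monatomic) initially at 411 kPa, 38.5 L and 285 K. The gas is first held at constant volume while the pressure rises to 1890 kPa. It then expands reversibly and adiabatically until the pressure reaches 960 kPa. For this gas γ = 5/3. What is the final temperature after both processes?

1000 K

n = P₁V₁/(RT₁) = 411×38.5/(8.314×285) = 6.68 mol.
Step 1 — Isochoric: V stays 38.5 L; P/T = const ⇒ T₂ = 1310 K, P₂ = 1890 kPa.
W = 0 (no volume change).
ΔU = nCvΔT = 6.68×12.5×(1310−285) = 85400 J.
Q = ΔU = 85400 J.
State after step 1: P = 1890 kPa, V = 38.5 L, T = 1310 K.
Step 2 — Adiabatic: T₂/T₁ = (P₂/P₁)^((γ−1)/γ) ⇒ T₂ = 1310×(0.508)^0.400 = 1000 K; V₂ = 57.8 L.
ΔU = nCvΔT = 6.68×12.5×(1000−1310) = -25900 J.
Q = 0 for an adiabatic process, so W = −ΔU = 25900 J.
Net over both steps: W = 25900 J, Q = 85400 J, ΔU = 59500 J.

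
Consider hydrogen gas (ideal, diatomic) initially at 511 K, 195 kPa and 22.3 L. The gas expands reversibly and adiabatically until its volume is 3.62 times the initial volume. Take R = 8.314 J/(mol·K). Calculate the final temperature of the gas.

Adiabatic: TV^(γ−1) = const ⇒ T₂ = 511×(0.276)^0.400 = 305 K; PV^γ = const ⇒ P₂ = 32.2 kPa.

305 K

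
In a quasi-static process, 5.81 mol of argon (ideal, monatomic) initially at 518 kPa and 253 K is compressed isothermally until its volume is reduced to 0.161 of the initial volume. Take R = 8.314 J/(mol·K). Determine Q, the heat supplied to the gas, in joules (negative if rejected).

-22300 J

V₁ = nRT₁/P₁ = 5.81×8.314×253/518 = 23.6 L.
Isothermal: T stays 253 K; PV = const ⇒ V₂ = 3.80 L, P₂ = 3220 kPa.
ΔU = 0 (ideal gas, T constant).
W = nRT ln(V₂/V₁) = 5.81×8.314×253×ln(0.161) = -22300 J.
Q = ΔU + W = -22300 J.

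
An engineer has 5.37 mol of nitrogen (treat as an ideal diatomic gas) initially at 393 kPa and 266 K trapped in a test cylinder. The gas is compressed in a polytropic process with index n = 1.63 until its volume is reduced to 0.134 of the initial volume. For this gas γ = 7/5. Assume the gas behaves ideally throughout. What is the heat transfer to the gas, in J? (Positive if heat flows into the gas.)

27600 J

V₁ = nRT₁/P₁ = 5.37×8.314×266/393 = 30.2 L.
Polytropic n=1.63: T₂ = T₁(V₁/V₂)^(n−1) = 266×(7.46)^0.63 = 944 K; P₂ = P₁(V₁/V₂)^n = 10400 kPa.
W = (P₁V₁−P₂V₂)/(n−1) = (393×30.2−10400×4.05)/0.63 = -48000 J.
ΔU = nCvΔT = 5.37×20.8×(944−266) = 75600 J.
Q = ΔU + W = 27600 J.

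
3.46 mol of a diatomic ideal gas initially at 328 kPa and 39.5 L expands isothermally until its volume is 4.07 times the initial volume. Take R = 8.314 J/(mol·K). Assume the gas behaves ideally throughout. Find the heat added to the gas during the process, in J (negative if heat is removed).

T₁ = P₁V₁/(nR) = 328×39.5/(3.46×8.314) = 450 K.
Isothermal: T stays 450 K; PV = const ⇒ V₂ = 161 L, P₂ = 80.6 kPa.
ΔU = 0 (ideal gas, T constant).
W = nRT ln(V₂/V₁) = 3.46×8.314×450×ln(4.07) = 18200 J.
Q = ΔU + W = 18200 J.

18200 J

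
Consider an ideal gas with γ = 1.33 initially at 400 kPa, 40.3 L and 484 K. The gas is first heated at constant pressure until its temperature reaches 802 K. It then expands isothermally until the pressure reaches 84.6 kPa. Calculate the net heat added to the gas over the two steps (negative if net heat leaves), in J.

n = P₁V₁/(RT₁) = 400×40.3/(8.314×484) = 4.01 mol.
Step 1 — Isobaric: P stays 400 kPa; V/T = const ⇒ T₂ = 802 K, V₂ = 66.8 L.
W = PΔV = 400×(66.8−40.3) kPa·L = 10600 J.
ΔU = nCvΔT = 4.01×25.2×(802−484) = 32100 J.
Q = ΔU + W = nCpΔT = 42700 J.
State after step 1: P = 400 kPa, V = 66.8 L, T = 802 K.
Step 2 — Isothermal: T stays 802 K; PV = const ⇒ V₂ = 316 L, P₂ = 84.6 kPa.
ΔU = 0 (ideal gas, T constant).
W = nRT ln(V₂/V₁) = 4.01×8.314×802×ln(4.73) = 41500 J.
Q = ΔU + W = 41500 J.
Net over both steps: W = 52100 J, Q = 84200 J, ΔU = 32100 J.

84200 J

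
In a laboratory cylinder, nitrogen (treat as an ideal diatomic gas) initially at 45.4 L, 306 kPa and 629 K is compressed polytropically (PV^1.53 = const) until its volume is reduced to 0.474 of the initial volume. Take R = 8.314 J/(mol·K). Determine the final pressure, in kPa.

Polytropic n=1.53: T₂ = T₁(V₁/V₂)^(n−1) = 629×(2.11)^0.53 = 934 K; P₂ = P₁(V₁/V₂)^n = 959 kPa.

959 kPa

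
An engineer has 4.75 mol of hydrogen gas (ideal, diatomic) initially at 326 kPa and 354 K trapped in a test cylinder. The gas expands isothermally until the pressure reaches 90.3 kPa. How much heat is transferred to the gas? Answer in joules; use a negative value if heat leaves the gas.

V₁ = nRT₁/P₁ = 4.75×8.314×354/326 = 42.9 L.
Isothermal: T stays 354 K; PV = const ⇒ V₂ = 155 L, P₂ = 90.3 kPa.
ΔU = 0 (ideal gas, T constant).
W = nRT ln(V₂/V₁) = 4.75×8.314×354×ln(3.61) = 17900 J.
Q = ΔU + W = 17900 J.

17900 J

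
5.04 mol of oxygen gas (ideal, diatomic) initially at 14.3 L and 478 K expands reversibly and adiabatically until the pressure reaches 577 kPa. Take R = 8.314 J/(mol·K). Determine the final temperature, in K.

371 K

P₁ = nRT₁/V₁ = 5.04×8.314×478/14.3 = 1400 kPa.
Adiabatic: T₂/T₁ = (P₂/P₁)^((γ−1)/γ) ⇒ T₂ = 478×(0.412)^0.286 = 371 K; V₂ = 26.9 L.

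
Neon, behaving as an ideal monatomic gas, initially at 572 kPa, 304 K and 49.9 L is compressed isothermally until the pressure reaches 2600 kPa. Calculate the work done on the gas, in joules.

43200 J

n = P₁V₁/(RT₁) = 572×49.9/(8.314×304) = 11.3 mol.
Isothermal: T stays 304 K; PV = const ⇒ V₂ = 11.0 L, P₂ = 2600 kPa.
W = nRT ln(V₂/V₁) = 11.3×8.314×304×ln(0.220) = -43200 J.
Work done on the gas = −W_by = 43200 J.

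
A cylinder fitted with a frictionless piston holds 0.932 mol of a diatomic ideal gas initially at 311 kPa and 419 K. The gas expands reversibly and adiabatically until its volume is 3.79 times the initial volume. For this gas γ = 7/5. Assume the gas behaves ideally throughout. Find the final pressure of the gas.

V₁ = nRT₁/P₁ = 0.932×8.314×419/311 = 10.4 L.
Adiabatic: TV^(γ−1) = const ⇒ T₂ = 419×(0.264)^0.400 = 246 K; PV^γ = const ⇒ P₂ = 48.2 kPa.

48.2 kPa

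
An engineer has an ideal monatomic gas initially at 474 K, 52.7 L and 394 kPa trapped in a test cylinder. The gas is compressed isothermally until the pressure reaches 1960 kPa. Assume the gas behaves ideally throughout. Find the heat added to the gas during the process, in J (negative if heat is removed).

n = P₁V₁/(RT₁) = 394×52.7/(8.314×474) = 5.27 mol.
Isothermal: T stays 474 K; PV = const ⇒ V₂ = 10.6 L, P₂ = 1960 kPa.
ΔU = 0 (ideal gas, T constant).
W = nRT ln(V₂/V₁) = 5.27×8.314×474×ln(0.201) = -33300 J.
Q = ΔU + W = -33300 J.

-33300 J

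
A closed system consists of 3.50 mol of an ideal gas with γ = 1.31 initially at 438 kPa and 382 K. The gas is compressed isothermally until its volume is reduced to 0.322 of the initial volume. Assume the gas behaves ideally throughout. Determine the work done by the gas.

-12600 J

V₁ = nRT₁/P₁ = 3.50×8.314×382/438 = 25.4 L.
Isothermal: T stays 382 K; PV = const ⇒ V₂ = 8.17 L, P₂ = 1360 kPa.
W = nRT ln(V₂/V₁) = 3.50×8.314×382×ln(0.322) = -12600 J.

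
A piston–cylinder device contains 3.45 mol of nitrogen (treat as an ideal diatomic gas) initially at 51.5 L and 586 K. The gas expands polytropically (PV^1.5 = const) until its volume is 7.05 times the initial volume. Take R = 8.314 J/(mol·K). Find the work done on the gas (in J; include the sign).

P₁ = nRT₁/V₁ = 3.45×8.314×586/51.5 = 326 kPa.
Polytropic n=1.5: T₂ = T₁(V₁/V₂)^(n−1) = 586×(0.142)^0.50 = 221 K; P₂ = P₁(V₁/V₂)^n = 17.4 kPa.
W = (P₁V₁−P₂V₂)/(n−1) = (326×51.5−17.4×363)/0.50 = 21000 J.
Work done on the gas = −W_by = -21000 J.

-21000 J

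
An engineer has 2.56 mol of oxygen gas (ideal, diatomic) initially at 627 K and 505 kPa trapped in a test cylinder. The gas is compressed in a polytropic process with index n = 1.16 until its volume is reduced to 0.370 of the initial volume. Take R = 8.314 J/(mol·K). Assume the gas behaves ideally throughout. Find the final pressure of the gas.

1600 kPa

V₁ = nRT₁/P₁ = 2.56×8.314×627/505 = 26.4 L.
Polytropic n=1.16: T₂ = T₁(V₁/V₂)^(n−1) = 627×(2.70)^0.16 = 735 K; P₂ = P₁(V₁/V₂)^n = 1600 kPa.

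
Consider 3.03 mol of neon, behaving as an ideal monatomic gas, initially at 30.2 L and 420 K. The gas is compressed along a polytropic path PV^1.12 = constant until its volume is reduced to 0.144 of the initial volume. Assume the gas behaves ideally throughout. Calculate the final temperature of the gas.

P₁ = nRT₁/V₁ = 3.03×8.314×420/30.2 = 350 kPa.
Polytropic n=1.12: T₂ = T₁(V₁/V₂)^(n−1) = 420×(6.94)^0.12 = 530 K; P₂ = P₁(V₁/V₂)^n = 3070 kPa.

530 K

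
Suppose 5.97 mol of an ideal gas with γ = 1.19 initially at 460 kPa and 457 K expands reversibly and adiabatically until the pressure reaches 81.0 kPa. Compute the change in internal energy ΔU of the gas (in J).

-28900 J

V₁ = nRT₁/P₁ = 5.97×8.314×457/460 = 49.3 L.
Adiabatic: T₂/T₁ = (P₂/P₁)^((γ−1)/γ) ⇒ T₂ = 457×(0.176)^0.160 = 346 K; V₂ = 212 L.
For an ideal gas ΔU = nCvΔT with Cv = R/(γ−1) = 43.8 J/(mol·K).
ΔU = 5.97×43.8×(346−457) = -28900 J.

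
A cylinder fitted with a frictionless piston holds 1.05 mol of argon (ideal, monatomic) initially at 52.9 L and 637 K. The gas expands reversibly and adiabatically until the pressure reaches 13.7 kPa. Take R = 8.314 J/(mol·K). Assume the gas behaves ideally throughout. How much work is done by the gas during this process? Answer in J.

4650 J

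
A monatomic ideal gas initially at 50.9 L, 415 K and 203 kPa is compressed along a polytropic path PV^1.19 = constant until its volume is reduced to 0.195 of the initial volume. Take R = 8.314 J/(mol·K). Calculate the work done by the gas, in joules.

-19800 J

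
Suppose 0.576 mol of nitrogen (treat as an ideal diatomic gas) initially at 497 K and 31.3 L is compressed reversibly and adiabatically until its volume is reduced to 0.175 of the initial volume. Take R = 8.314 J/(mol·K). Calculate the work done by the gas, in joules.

-6000 J

P₁ = nRT₁/V₁ = 0.576×8.314×497/31.3 = 76.0 kPa.
Adiabatic: TV^(γ−1) = const ⇒ T₂ = 497×(5.71)^0.400 = 998 K; PV^γ = const ⇒ P₂ = 873 kPa.
ΔU = nCvΔT = 0.576×20.8×(998−497) = 6000 J.
Q = 0 for an adiabatic process, so W = −ΔU = -6000 J.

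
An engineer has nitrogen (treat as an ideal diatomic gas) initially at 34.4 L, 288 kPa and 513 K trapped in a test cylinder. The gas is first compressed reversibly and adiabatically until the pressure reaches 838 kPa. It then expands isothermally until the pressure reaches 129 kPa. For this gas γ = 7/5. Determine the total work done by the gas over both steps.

n = P₁V₁/(RT₁) = 288×34.4/(8.314×513) = 2.32 mol.
Step 1 — Adiabatic: T₂/T₁ = (P₂/P₁)^((γ−1)/γ) ⇒ T₂ = 513×(2.91)^0.286 = 696 K; V₂ = 16.0 L.
ΔU = nCvΔT = 2.32×20.8×(696−513) = 8840 J.
Q = 0 for an adiabatic process, so W = −ΔU = -8840 J.
State after step 1: P = 838 kPa, V = 16.0 L, T = 696 K.
Step 2 — Isothermal: T stays 696 K; PV = const ⇒ V₂ = 104 L, P₂ = 129 kPa.
ΔU = 0 (ideal gas, T constant).
W = nRT ln(V₂/V₁) = 2.32×8.314×696×ln(6.50) = 25200 J.
Q = ΔU + W = 25200 J.
Net over both steps: W = 16300 J, Q = 25200 J, ΔU = 8840 J.

16300 J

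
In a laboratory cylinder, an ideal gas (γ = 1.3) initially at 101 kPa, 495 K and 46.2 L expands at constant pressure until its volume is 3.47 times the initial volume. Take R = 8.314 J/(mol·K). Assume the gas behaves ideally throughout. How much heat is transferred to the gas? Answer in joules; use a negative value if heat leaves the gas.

n = P₁V₁/(RT₁) = 101×46.2/(8.314×495) = 1.13 mol.
Isobaric: P stays 101 kPa; V/T = const ⇒ T₂ = 1720 K, V₂ = 160 L.
W = PΔV = 101×(160−46.2) kPa·L = 11500 J.
ΔU = nCvΔT = 1.13×27.7×(1720−495) = 38400 J.
Q = ΔU + W = nCpΔT = 49900 J.

49900 J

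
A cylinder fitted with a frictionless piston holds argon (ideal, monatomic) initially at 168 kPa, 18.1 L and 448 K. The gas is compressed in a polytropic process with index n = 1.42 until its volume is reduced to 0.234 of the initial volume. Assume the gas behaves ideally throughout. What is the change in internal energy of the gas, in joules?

n = P₁V₁/(RT₁) = 168×18.1/(8.314×448) = 0.816 mol.
Polytropic n=1.42: T₂ = T₁(V₁/V₂)^(n−1) = 448×(4.27)^0.42 = 825 K; P₂ = P₁(V₁/V₂)^n = 1320 kPa.
For an ideal gas ΔU = nCvΔT with Cv = (3/2)R = 12.5 J/(mol·K).
ΔU = 0.816×12.5×(825−448) = 3830 J.

3830 J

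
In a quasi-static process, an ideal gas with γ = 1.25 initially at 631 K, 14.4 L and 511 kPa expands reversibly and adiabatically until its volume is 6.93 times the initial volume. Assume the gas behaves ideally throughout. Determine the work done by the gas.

n = P₁V₁/(RT₁) = 511×14.4/(8.314×631) = 1.40 mol.
Adiabatic: TV^(γ−1) = const ⇒ T₂ = 631×(0.144)^0.250 = 389 K; PV^γ = const ⇒ P₂ = 45.4 kPa.
ΔU = nCvΔT = 1.40×33.3×(389−631) = -11300 J.
Q = 0 for an adiabatic process, so W = −ΔU = 11300 J.

11300 J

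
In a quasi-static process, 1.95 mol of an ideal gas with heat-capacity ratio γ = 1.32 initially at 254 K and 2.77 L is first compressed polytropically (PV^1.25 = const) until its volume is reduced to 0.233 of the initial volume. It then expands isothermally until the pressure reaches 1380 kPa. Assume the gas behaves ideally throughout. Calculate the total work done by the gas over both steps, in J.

P₁ = nRT₁/V₁ = 1.95×8.314×254/2.77 = 1490 kPa.
Step 1 — Polytropic n=1.25: T₂ = T₁(V₁/V₂)^(n−1) = 254×(4.29)^0.25 = 366 K; P₂ = P₁(V₁/V₂)^n = 9180 kPa.
W = (P₁V₁−P₂V₂)/(n−1) = (1490×2.77−9180×0.645)/0.25 = -7240 J.
ΔU = nCvΔT = 1.95×26.0×(366−254) = 5650 J.
Q = ΔU + W = -1580 J.
State after step 1: P = 9180 kPa, V = 0.645 L, T = 366 K.
Step 2 — Isothermal: T stays 366 K; PV = const ⇒ V₂ = 4.29 L, P₂ = 1380 kPa.
ΔU = 0 (ideal gas, T constant).
W = nRT ln(V₂/V₁) = 1.95×8.314×366×ln(6.65) = 11200 J.
Q = ΔU + W = 11200 J.
Net over both steps: W = 4000 J, Q = 9650 J, ΔU = 5650 J.

4000 J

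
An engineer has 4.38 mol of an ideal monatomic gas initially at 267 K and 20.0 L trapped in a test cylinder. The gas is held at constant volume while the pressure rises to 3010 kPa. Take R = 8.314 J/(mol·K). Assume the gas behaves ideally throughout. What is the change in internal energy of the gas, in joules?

P₁ = nRT₁/V₁ = 4.38×8.314×267/20.0 = 486 kPa.
Isochoric: V stays 20.0 L; P/T = const ⇒ T₂ = 1650 K, P₂ = 3010 kPa.
For an ideal gas ΔU = nCvΔT with Cv = (3/2)R = 12.5 J/(mol·K).
ΔU = 4.38×12.5×(1650−267) = 75700 J.

75700 J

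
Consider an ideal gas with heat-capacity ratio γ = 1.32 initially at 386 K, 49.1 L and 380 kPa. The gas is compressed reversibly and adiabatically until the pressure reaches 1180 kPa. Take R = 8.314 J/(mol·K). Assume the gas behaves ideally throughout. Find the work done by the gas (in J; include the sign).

n = P₁V₁/(RT₁) = 380×49.1/(8.314×386) = 5.81 mol.
Adiabatic: T₂/T₁ = (P₂/P₁)^((γ−1)/γ) ⇒ T₂ = 386×(3.11)^0.242 = 508 K; V₂ = 20.8 L.
ΔU = nCvΔT = 5.81×26.0×(508−386) = 18400 J.
Q = 0 for an adiabatic process, so W = −ΔU = -18400 J.

-18400 J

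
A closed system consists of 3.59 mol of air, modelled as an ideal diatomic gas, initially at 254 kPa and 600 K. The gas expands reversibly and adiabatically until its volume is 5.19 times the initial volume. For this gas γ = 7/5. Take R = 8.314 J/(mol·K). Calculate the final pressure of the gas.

V₁ = nRT₁/P₁ = 3.59×8.314×600/254 = 70.5 L.
Adiabatic: TV^(γ−1) = const ⇒ T₂ = 600×(0.193)^0.400 = 311 K; PV^γ = const ⇒ P₂ = 25.3 kPa.

25.3 kPa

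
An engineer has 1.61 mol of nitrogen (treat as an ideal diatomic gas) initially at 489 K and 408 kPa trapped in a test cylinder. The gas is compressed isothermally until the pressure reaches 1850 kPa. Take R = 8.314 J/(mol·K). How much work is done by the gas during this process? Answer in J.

V₁ = nRT₁/P₁ = 1.61×8.314×489/408 = 16.0 L.
Isothermal: T stays 489 K; PV = const ⇒ V₂ = 3.54 L, P₂ = 1850 kPa.
W = nRT ln(V₂/V₁) = 1.61×8.314×489×ln(0.221) = -9890 J.

-9890 J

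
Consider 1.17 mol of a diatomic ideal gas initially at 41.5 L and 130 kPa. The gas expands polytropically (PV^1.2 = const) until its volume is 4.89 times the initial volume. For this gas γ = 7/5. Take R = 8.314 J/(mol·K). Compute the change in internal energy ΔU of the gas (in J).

T₁ = P₁V₁/(nR) = 130×41.5/(1.17×8.314) = 555 K.
Polytropic n=1.2: T₂ = T₁(V₁/V₂)^(n−1) = 555×(0.204)^0.20 = 404 K; P₂ = P₁(V₁/V₂)^n = 19.4 kPa.
For an ideal gas ΔU = nCvΔT with Cv = (5/2)R = 20.8 J/(mol·K).
ΔU = 1.17×20.8×(404−555) = -3670 J.

-3670 J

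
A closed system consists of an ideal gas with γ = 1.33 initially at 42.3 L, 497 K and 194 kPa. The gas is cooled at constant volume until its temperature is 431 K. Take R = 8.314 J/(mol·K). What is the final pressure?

168 kPa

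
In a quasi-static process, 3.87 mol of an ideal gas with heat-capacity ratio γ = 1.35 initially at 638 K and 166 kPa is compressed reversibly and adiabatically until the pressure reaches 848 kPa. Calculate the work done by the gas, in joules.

-30900 J

V₁ = nRT₁/P₁ = 3.87×8.314×638/166 = 124 L.
Adiabatic: T₂/T₁ = (P₂/P₁)^((γ−1)/γ) ⇒ T₂ = 638×(5.11)^0.259 = 974 K; V₂ = 36.9 L.
ΔU = nCvΔT = 3.87×23.8×(974−638) = 30900 J.
Q = 0 for an adiabatic process, so W = −ΔU = -30900 J.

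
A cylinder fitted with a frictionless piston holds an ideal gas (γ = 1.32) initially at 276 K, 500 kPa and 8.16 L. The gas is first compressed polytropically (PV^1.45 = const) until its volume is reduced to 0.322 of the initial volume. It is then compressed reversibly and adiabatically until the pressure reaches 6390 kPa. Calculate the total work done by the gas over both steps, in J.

n = P₁V₁/(RT₁) = 500×8.16/(8.314×276) = 1.78 mol.
Step 1 — Polytropic n=1.45: T₂ = T₁(V₁/V₂)^(n−1) = 276×(3.11)^0.45 = 460 K; P₂ = P₁(V₁/V₂)^n = 2590 kPa.
W = (P₁V₁−P₂V₂)/(n−1) = (500×8.16−2590×2.63)/0.45 = -6030 J.
ΔU = nCvΔT = 1.78×26.0×(460−276) = 8480 J.
Q = ΔU + W = 2450 J.
State after step 1: P = 2590 kPa, V = 2.63 L, T = 460 K.
Step 2 — Adiabatic: T₂/T₁ = (P₂/P₁)^((γ−1)/γ) ⇒ T₂ = 460×(2.47)^0.242 = 572 K; V₂ = 1.32 L.
ΔU = nCvΔT = 1.78×26.0×(572−460) = 5210 J.
Q = 0 for an adiabatic process, so W = −ΔU = -5210 J.
Net over both steps: W = -11200 J, Q = 2450 J, ΔU = 13700 J.

-11200 J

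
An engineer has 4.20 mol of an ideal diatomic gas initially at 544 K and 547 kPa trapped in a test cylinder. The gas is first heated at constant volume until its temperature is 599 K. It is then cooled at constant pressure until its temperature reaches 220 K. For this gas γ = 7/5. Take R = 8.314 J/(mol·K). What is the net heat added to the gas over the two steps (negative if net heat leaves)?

V₁ = nRT₁/P₁ = 4.20×8.314×544/547 = 34.7 L.
Step 1 — Isochoric: V stays 34.7 L; P/T = const ⇒ T₂ = 599 K, P₂ = 602 kPa.
W = 0 (no volume change).
ΔU = nCvΔT = 4.20×20.8×(599−544) = 4800 J.
Q = ΔU = 4800 J.
State after step 1: P = 602 kPa, V = 34.7 L, T = 599 K.
Step 2 — Isobaric: P stays 602 kPa; V/T = const ⇒ T₂ = 220 K, V₂ = 12.8 L.
W = PΔV = 602×(12.8−34.7) kPa·L = -13200 J.
ΔU = nCvΔT = 4.20×20.8×(220−599) = -33100 J.
Q = ΔU + W = nCpΔT = -46300 J.
Net over both steps: W = -13200 J, Q = -41500 J, ΔU = -28300 J.

-41500 J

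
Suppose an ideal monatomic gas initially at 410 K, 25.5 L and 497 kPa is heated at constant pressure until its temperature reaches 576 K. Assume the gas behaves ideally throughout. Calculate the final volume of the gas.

35.8 L

Isobaric: P stays 497 kPa; V/T = const ⇒ T₂ = 576 K, V₂ = 35.8 L.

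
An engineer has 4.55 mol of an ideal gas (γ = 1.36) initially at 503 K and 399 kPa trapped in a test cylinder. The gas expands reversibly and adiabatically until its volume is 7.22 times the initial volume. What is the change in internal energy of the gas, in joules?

-26900 J

V₁ = nRT₁/P₁ = 4.55×8.314×503/399 = 47.7 L.
Adiabatic: TV^(γ−1) = const ⇒ T₂ = 503×(0.139)^0.360 = 247 K; PV^γ = const ⇒ P₂ = 27.1 kPa.
For an ideal gas ΔU = nCvΔT with Cv = R/(γ−1) = 23.1 J/(mol·K).
ΔU = 4.55×23.1×(247−503) = -26900 J.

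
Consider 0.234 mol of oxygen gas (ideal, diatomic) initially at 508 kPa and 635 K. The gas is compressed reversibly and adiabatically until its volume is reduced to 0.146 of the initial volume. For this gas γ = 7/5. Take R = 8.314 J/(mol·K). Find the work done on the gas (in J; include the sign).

V₁ = nRT₁/P₁ = 0.234×8.314×635/508 = 2.43 L.
Adiabatic: TV^(γ−1) = const ⇒ T₂ = 635×(6.85)^0.400 = 1370 K; PV^γ = const ⇒ P₂ = 7510 kPa.
ΔU = nCvΔT = 0.234×20.8×(1370−635) = 3580 J.
Q = 0 for an adiabatic process, so W = −ΔU = -3580 J.
Work done on the gas = −W_by = 3580 J.

3580 J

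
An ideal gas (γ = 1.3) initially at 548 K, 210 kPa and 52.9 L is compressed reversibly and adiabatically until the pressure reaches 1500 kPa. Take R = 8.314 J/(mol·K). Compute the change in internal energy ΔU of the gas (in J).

21300 J

n = P₁V₁/(RT₁) = 210×52.9/(8.314×548) = 2.44 mol.
Adiabatic: T₂/T₁ = (P₂/P₁)^((γ−1)/γ) ⇒ T₂ = 548×(7.14)^0.231 = 863 K; V₂ = 11.7 L.
For an ideal gas ΔU = nCvΔT with Cv = R/(γ−1) = 27.7 J/(mol·K).
ΔU = 2.44×27.7×(863−548) = 21300 J.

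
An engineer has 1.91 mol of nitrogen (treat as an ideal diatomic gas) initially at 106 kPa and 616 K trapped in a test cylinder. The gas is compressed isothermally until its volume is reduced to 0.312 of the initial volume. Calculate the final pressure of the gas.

340 kPa

V₁ = nRT₁/P₁ = 1.91×8.314×616/106 = 92.3 L.
Isothermal: T stays 616 K; PV = const ⇒ V₂ = 28.8 L, P₂ = 340 kPa.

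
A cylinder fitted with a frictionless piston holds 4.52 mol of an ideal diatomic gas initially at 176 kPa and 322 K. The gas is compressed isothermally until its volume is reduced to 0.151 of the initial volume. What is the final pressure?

V₁ = nRT₁/P₁ = 4.52×8.314×322/176 = 68.8 L.
Isothermal: T stays 322 K; PV = const ⇒ V₂ = 10.4 L, P₂ = 1170 kPa.

1170 kPa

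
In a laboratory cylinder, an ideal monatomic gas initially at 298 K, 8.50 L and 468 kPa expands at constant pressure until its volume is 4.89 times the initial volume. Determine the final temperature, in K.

Isobaric: P stays 468 kPa; V/T = const ⇒ T₂ = 1460 K, V₂ = 41.6 L.

1460 K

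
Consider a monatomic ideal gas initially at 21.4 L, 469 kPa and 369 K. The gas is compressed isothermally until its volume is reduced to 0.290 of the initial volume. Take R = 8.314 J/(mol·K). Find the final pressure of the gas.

Isothermal: T stays 369 K; PV = const ⇒ V₂ = 6.21 L, P₂ = 1620 kPa.

1620 kPa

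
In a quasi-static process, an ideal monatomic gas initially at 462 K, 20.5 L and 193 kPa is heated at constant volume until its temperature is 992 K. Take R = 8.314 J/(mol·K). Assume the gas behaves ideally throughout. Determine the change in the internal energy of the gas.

6810 J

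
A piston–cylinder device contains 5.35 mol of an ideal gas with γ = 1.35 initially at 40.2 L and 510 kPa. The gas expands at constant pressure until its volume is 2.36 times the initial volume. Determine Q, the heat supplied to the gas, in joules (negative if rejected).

T₁ = P₁V₁/(nR) = 510×40.2/(5.35×8.314) = 461 K.
Isobaric: P stays 510 kPa; V/T = const ⇒ T₂ = 1090 K, V₂ = 94.9 L.
W = PΔV = 510×(94.9−40.2) kPa·L = 27900 J.
ΔU = nCvΔT = 5.35×23.8×(1090−461) = 79700 J.
Q = ΔU + W = nCpΔT = 108000 J.

108000 J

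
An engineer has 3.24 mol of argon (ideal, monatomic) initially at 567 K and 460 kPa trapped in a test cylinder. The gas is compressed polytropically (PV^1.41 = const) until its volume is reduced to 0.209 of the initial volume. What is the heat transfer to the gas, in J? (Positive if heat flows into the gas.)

V₁ = nRT₁/P₁ = 3.24×8.314×567/460 = 33.2 L.
Polytropic n=1.41: T₂ = T₁(V₁/V₂)^(n−1) = 567×(4.78)^0.41 = 1080 K; P₂ = P₁(V₁/V₂)^n = 4180 kPa.
W = (P₁V₁−P₂V₂)/(n−1) = (460×33.2−4180×6.94)/0.41 = -33500 J.
ΔU = nCvΔT = 3.24×12.5×(1080−567) = 20600 J.
Q = ΔU + W = -12900 J.

-12900 J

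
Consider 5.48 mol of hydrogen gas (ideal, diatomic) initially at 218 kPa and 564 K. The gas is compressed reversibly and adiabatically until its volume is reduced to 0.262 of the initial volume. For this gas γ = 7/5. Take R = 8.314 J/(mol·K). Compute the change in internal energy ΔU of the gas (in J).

45500 J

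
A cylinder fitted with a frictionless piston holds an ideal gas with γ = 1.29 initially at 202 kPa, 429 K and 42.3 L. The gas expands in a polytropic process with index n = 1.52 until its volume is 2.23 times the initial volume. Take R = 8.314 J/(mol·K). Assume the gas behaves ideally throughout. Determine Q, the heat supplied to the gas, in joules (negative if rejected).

-4440 J

n = P₁V₁/(RT₁) = 202×42.3/(8.314×429) = 2.40 mol.
Polytropic n=1.52: T₂ = T₁(V₁/V₂)^(n−1) = 429×(0.448)^0.52 = 283 K; P₂ = P₁(V₁/V₂)^n = 59.7 kPa.
W = (P₁V₁−P₂V₂)/(n−1) = (202×42.3−59.7×94.3)/0.52 = 5600 J.
ΔU = nCvΔT = 2.40×28.7×(283−429) = -10000 J.
Q = ΔU + W = -4440 J.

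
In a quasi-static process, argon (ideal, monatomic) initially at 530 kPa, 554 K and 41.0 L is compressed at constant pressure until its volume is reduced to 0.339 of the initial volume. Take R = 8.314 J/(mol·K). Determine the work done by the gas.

n = P₁V₁/(RT₁) = 530×41.0/(8.314×554) = 4.72 mol.
Isobaric: P stays 530 kPa; V/T = const ⇒ T₂ = 188 K, V₂ = 13.9 L.
W = PΔV = 530×(13.9−41.0) kPa·L = -14400 J.

-14400 J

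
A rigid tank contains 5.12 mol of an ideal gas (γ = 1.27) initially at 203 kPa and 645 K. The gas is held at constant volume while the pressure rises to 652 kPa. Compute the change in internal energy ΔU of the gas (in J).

225000 J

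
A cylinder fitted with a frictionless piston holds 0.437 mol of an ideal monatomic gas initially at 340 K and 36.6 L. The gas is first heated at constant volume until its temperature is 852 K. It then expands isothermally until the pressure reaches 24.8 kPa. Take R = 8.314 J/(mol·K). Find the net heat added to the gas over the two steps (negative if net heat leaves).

6590 J

P₁ = nRT₁/V₁ = 0.437×8.314×340/36.6 = 33.8 kPa.
Step 1 — Isochoric: V stays 36.6 L; P/T = const ⇒ T₂ = 852 K, P₂ = 84.6 kPa.
W = 0 (no volume change).
ΔU = nCvΔT = 0.437×12.5×(852−340) = 2790 J.
Q = ΔU = 2790 J.
State after step 1: P = 84.6 kPa, V = 36.6 L, T = 852 K.
Step 2 — Isothermal: T stays 852 K; PV = const ⇒ V₂ = 125 L, P₂ = 24.8 kPa.
ΔU = 0 (ideal gas, T constant).
W = nRT ln(V₂/V₁) = 0.437×8.314×852×ln(3.41) = 3800 J.
Q = ΔU + W = 3800 J.
Net over both steps: W = 3800 J, Q = 6590 J, ΔU = 2790 J.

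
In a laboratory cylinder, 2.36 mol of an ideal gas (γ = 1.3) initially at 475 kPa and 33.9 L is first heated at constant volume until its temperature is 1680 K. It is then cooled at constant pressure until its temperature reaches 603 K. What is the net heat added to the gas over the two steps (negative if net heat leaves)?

T₁ = P₁V₁/(nR) = 475×33.9/(2.36×8.314) = 821 K.
Step 1 — Isochoric: V stays 33.9 L; P/T = const ⇒ T₂ = 1680 K, P₂ = 972 kPa.
W = 0 (no volume change).
ΔU = nCvΔT = 2.36×27.7×(1680−821) = 56200 J.
Q = ΔU = 56200 J.
State after step 1: P = 972 kPa, V = 33.9 L, T = 1680 K.
Step 2 — Isobaric: P stays 972 kPa; V/T = const ⇒ T₂ = 603 K, V₂ = 12.2 L.
W = PΔV = 972×(12.2−33.9) kPa·L = -21100 J.
ΔU = nCvΔT = 2.36×27.7×(603−1680) = -70400 J.
Q = ΔU + W = nCpΔT = -91600 J.
Net over both steps: W = -21100 J, Q = -35400 J, ΔU = -14200 J.

-35400 J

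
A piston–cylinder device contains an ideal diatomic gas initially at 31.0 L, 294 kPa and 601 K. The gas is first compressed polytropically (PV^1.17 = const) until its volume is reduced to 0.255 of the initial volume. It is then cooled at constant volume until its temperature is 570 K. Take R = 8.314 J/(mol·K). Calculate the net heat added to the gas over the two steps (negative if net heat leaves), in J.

-15200 J

n = P₁V₁/(RT₁) = 294×31.0/(8.314×601) = 1.82 mol.
Step 1 — Polytropic n=1.17: T₂ = T₁(V₁/V₂)^(n−1) = 601×(3.92)^0.17 = 758 K; P₂ = P₁(V₁/V₂)^n = 1450 kPa.
W = (P₁V₁−P₂V₂)/(n−1) = (294×31.0−1450×7.91)/0.17 = -14000 J.
ΔU = nCvΔT = 1.82×20.8×(758−601) = 5960 J.
Q = ΔU + W = -8060 J.
State after step 1: P = 1450 kPa, V = 7.91 L, T = 758 K.
Step 2 — Isochoric: V stays 7.91 L; P/T = const ⇒ T₂ = 570 K, P₂ = 1090 kPa.
W = 0 (no volume change).
ΔU = nCvΔT = 1.82×20.8×(570−758) = -7130 J.
Q = ΔU = -7130 J.
Net over both steps: W = -14000 J, Q = -15200 J, ΔU = -1180 J.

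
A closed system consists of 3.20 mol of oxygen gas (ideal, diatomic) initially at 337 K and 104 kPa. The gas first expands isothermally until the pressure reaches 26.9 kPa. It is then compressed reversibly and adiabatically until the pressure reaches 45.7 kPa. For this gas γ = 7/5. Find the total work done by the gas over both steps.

8460 J

V₁ = nRT₁/P₁ = 3.20×8.314×337/104 = 86.2 L.
Step 1 — Isothermal: T stays 337 K; PV = const ⇒ V₂ = 333 L, P₂ = 26.9 kPa.
ΔU = 0 (ideal gas, T constant).
W = nRT ln(V₂/V₁) = 3.20×8.314×337×ln(3.87) = 12100 J.
Q = ΔU + W = 12100 J.
State after step 1: P = 26.9 kPa, V = 333 L, T = 337 K.
Step 2 — Adiabatic: T₂/T₁ = (P₂/P₁)^((γ−1)/γ) ⇒ T₂ = 337×(1.70)^0.286 = 392 K; V₂ = 228 L.
ΔU = nCvΔT = 3.20×20.8×(392−337) = 3660 J.
Q = 0 for an adiabatic process, so W = −ΔU = -3660 J.
Net over both steps: W = 8460 J, Q = 12100 J, ΔU = 3660 J.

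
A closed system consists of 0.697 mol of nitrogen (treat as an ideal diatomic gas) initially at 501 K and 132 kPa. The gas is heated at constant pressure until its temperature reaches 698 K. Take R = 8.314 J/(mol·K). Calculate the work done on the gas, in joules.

V₁ = nRT₁/P₁ = 0.697×8.314×501/132 = 22.0 L.
Isobaric: P stays 132 kPa; V/T = const ⇒ T₂ = 698 K, V₂ = 30.6 L.
W = PΔV = 132×(30.6−22.0) kPa·L = 1140 J.
Work done on the gas = −W_by = -1140 J.

-1140 J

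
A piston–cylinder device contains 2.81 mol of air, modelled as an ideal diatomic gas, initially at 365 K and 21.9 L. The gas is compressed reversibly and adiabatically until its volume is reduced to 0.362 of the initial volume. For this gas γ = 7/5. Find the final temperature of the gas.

548 K

P₁ = nRT₁/V₁ = 2.81×8.314×365/21.9 = 389 kPa.
Adiabatic: TV^(γ−1) = const ⇒ T₂ = 365×(2.76)^0.400 = 548 K; PV^γ = const ⇒ P₂ = 1620 kPa.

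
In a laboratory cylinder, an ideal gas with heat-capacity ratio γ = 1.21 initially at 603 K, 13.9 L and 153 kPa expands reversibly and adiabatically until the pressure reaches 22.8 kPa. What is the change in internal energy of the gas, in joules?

-2850 J

n = P₁V₁/(RT₁) = 153×13.9/(8.314×603) = 0.424 mol.
Adiabatic: T₂/T₁ = (P₂/P₁)^((γ−1)/γ) ⇒ T₂ = 603×(0.149)^0.174 = 433 K; V₂ = 67.0 L.
For an ideal gas ΔU = nCvΔT with Cv = R/(γ−1) = 39.6 J/(mol·K).
ΔU = 0.424×39.6×(433−603) = -2850 J.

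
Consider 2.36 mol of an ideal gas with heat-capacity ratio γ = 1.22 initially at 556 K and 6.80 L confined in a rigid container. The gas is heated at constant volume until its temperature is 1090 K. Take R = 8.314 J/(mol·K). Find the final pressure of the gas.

P₁ = nRT₁/V₁ = 2.36×8.314×556/6.80 = 1600 kPa.
Isochoric: V stays 6.80 L; P/T = const ⇒ T₂ = 1090 K, P₂ = 3150 kPa.

3150 kPa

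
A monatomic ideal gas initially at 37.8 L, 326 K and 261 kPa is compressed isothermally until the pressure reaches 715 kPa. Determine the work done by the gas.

n = P₁V₁/(RT₁) = 261×37.8/(8.314×326) = 3.64 mol.
Isothermal: T stays 326 K; PV = const ⇒ V₂ = 13.8 L, P₂ = 715 kPa.
W = nRT ln(V₂/V₁) = 3.64×8.314×326×ln(0.365) = -9940 J.

-9940 J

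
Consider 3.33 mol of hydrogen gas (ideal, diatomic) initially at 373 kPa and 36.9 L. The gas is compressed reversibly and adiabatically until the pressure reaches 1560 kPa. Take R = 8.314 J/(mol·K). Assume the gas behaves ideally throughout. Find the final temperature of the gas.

T₁ = P₁V₁/(nR) = 373×36.9/(3.33×8.314) = 497 K.
Adiabatic: T₂/T₁ = (P₂/P₁)^((γ−1)/γ) ⇒ T₂ = 497×(4.18)^0.286 = 748 K; V₂ = 13.3 L.

748 K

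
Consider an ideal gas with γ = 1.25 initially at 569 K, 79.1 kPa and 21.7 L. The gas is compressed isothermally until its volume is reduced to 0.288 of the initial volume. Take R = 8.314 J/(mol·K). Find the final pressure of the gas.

275 kPa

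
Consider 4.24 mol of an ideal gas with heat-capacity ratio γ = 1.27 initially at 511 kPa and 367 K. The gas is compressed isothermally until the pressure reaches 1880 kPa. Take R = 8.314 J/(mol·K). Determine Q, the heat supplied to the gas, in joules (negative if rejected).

-16900 J

V₁ = nRT₁/P₁ = 4.24×8.314×367/511 = 25.3 L.
Isothermal: T stays 367 K; PV = const ⇒ V₂ = 6.88 L, P₂ = 1880 kPa.
ΔU = 0 (ideal gas, T constant).
W = nRT ln(V₂/V₁) = 4.24×8.314×367×ln(0.272) = -16900 J.
Q = ΔU + W = -16900 J.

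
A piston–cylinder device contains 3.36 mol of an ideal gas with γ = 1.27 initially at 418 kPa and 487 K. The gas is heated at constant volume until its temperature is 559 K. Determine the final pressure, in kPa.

480 kPa

V₁ = nRT₁/P₁ = 3.36×8.314×487/418 = 32.5 L.
Isochoric: V stays 32.5 L; P/T = const ⇒ T₂ = 559 K, P₂ = 480 kPa.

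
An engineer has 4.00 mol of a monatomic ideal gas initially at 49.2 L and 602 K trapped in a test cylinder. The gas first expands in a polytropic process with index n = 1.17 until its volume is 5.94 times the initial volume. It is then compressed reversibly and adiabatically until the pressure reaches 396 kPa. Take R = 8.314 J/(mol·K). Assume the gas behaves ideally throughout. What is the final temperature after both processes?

P₁ = nRT₁/V₁ = 4.00×8.314×602/49.2 = 407 kPa.
Step 1 — Polytropic n=1.17: T₂ = T₁(V₁/V₂)^(n−1) = 602×(0.168)^0.17 = 445 K; P₂ = P₁(V₁/V₂)^n = 50.6 kPa.
W = (P₁V₁−P₂V₂)/(n−1) = (407×49.2−50.6×292)/0.17 = 30800 J.
ΔU = nCvΔT = 4.00×12.5×(445−602) = -7850 J.
Q = ΔU + W = 22900 J.
State after step 1: P = 50.6 kPa, V = 292 L, T = 445 K.
Step 2 — Adiabatic: T₂/T₁ = (P₂/P₁)^((γ−1)/γ) ⇒ T₂ = 445×(7.83)^0.400 = 1010 K; V₂ = 85.0 L.
ΔU = nCvΔT = 4.00×12.5×(1010−445) = 28300 J.
Q = 0 for an adiabatic process, so W = −ΔU = -28300 J.
Net over both steps: W = 2440 J, Q = 22900 J, ΔU = 20500 J.

1010 K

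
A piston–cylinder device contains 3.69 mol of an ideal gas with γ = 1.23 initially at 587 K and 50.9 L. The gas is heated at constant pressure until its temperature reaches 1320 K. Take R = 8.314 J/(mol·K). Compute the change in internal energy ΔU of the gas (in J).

P₁ = nRT₁/V₁ = 3.69×8.314×587/50.9 = 354 kPa.
Isobaric: P stays 354 kPa; V/T = const ⇒ T₂ = 1320 K, V₂ = 114 L.
For an ideal gas ΔU = nCvΔT with Cv = R/(γ−1) = 36.1 J/(mol·K).
ΔU = 3.69×36.1×(1320−587) = 97800 J.

97800 J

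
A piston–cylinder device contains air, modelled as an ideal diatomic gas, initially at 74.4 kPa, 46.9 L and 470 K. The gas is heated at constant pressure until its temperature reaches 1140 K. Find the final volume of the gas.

Isobaric: P stays 74.4 kPa; V/T = const ⇒ T₂ = 1140 K, V₂ = 114 L.

114 L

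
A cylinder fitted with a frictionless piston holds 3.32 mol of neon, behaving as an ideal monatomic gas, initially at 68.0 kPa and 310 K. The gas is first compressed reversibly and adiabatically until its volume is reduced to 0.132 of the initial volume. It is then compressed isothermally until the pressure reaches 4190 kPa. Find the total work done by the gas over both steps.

-61300 J

V₁ = nRT₁/P₁ = 3.32×8.314×310/68.0 = 126 L.
Step 1 — Adiabatic: TV^(γ−1) = const ⇒ T₂ = 310×(7.58)^0.667 = 1200 K; PV^γ = const ⇒ P₂ = 1990 kPa.
ΔU = nCvΔT = 3.32×12.5×(1200−310) = 36700 J.
Q = 0 for an adiabatic process, so W = −ΔU = -36700 J.
State after step 1: P = 1990 kPa, V = 16.6 L, T = 1200 K.
Step 2 — Isothermal: T stays 1200 K; PV = const ⇒ V₂ = 7.88 L, P₂ = 4190 kPa.
ΔU = 0 (ideal gas, T constant).
W = nRT ln(V₂/V₁) = 3.32×8.314×1200×ln(0.474) = -24600 J.
Q = ΔU + W = -24600 J.
Net over both steps: W = -61300 J, Q = -24600 J, ΔU = 36700 J.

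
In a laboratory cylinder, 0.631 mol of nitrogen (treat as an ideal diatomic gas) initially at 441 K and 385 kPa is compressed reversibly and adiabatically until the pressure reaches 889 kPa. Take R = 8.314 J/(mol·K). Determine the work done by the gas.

V₁ = nRT₁/P₁ = 0.631×8.314×441/385 = 6.01 L.
Adiabatic: T₂/T₁ = (P₂/P₁)^((γ−1)/γ) ⇒ T₂ = 441×(2.31)^0.286 = 560 K; V₂ = 3.31 L.
ΔU = nCvΔT = 0.631×20.8×(560−441) = 1560 J.
Q = 0 for an adiabatic process, so W = −ΔU = -1560 J.

-1560 J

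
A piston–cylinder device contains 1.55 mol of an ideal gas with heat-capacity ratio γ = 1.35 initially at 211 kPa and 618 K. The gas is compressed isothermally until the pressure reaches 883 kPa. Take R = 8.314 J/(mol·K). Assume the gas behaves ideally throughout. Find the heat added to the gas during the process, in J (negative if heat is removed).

V₁ = nRT₁/P₁ = 1.55×8.314×618/211 = 37.7 L.
Isothermal: T stays 618 K; PV = const ⇒ V₂ = 9.02 L, P₂ = 883 kPa.
ΔU = 0 (ideal gas, T constant).
W = nRT ln(V₂/V₁) = 1.55×8.314×618×ln(0.239) = -11400 J.
Q = ΔU + W = -11400 J.

-11400 J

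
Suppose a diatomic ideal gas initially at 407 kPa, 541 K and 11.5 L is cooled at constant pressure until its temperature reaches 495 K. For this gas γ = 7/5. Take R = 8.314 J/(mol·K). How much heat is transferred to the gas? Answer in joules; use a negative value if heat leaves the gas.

n = P₁V₁/(RT₁) = 407×11.5/(8.314×541) = 1.04 mol.
Isobaric: P stays 407 kPa; V/T = const ⇒ T₂ = 495 K, V₂ = 10.5 L.
W = PΔV = 407×(10.5−11.5) kPa·L = -398 J.
ΔU = nCvΔT = 1.04×20.8×(495−541) = -995 J.
Q = ΔU + W = nCpΔT = -1390 J.

-1390 J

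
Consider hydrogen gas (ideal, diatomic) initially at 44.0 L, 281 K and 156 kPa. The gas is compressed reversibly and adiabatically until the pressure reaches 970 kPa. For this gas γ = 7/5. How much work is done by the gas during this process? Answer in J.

-11800 J

n = P₁V₁/(RT₁) = 156×44.0/(8.314×281) = 2.94 mol.
Adiabatic: T₂/T₁ = (P₂/P₁)^((γ−1)/γ) ⇒ T₂ = 281×(6.22)^0.286 = 474 K; V₂ = 11.9 L.
ΔU = nCvΔT = 2.94×20.8×(474−281) = 11800 J.
Q = 0 for an adiabatic process, so W = −ΔU = -11800 J.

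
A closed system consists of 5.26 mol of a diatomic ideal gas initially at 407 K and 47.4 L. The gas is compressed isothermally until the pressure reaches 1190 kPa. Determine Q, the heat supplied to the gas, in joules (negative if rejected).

P₁ = nRT₁/V₁ = 5.26×8.314×407/47.4 = 376 kPa.
Isothermal: T stays 407 K; PV = const ⇒ V₂ = 15.0 L, P₂ = 1190 kPa.
ΔU = 0 (ideal gas, T constant).
W = nRT ln(V₂/V₁) = 5.26×8.314×407×ln(0.316) = -20500 J.
Q = ΔU + W = -20500 J.

-20500 J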